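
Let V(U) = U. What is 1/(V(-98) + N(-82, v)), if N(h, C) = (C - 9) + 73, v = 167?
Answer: 1/133 ≈ 0.0075188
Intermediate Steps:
N(h, C) = 64 + C (N(h, C) = (-9 + C) + 73 = 64 + C)
1/(V(-98) + N(-82, v)) = 1/(-98 + (64 + 167)) = 1/(-98 + 231) = 1/133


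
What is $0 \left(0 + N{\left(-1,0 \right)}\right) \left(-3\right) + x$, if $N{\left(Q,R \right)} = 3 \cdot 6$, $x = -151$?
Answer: $-151$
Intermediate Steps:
$N{\left(Q,R \right)} = 18$
$0 \left(0 + N{\left(-1,0 \right)}\right) \left(-3\right) + x = 0 \left(0 + 18\right) \left(-3\right) - 151 = 0 \cdot 18 \left(-3\right) - 151 = 0 \left(-54\right) - 151 = 0 - 151 = -151$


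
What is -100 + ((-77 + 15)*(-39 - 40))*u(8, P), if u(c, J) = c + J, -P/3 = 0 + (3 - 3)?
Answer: 39084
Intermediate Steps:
P = 0 (P = -3*(0 + (3 - 3)) = -3*(0 + 0) = -3*0 = 0)
u(c, J) = J + c
-100 + ((-77 + 15)*(-39 - 40))*u(8, P) = -100 + ((-77 + 15)*(-39 - 40))*(0 + 8) = -100 - 62*(-79)*8 = -100 + 4898*8 = -100 + 39184 = 39084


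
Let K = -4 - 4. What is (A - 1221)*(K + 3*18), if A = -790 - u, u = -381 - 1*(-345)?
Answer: -90850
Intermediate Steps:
u = -36 (u = -381 + 345 = -36)
K = -8
A = -754 (A = -790 - 1*(-36) = -790 + 36 = -754)
(A - 1221)*(K + 3*18) = (-754 - 1221)*(-8 + 3*18) = -1975*(-8 + 54) = -1975*46 = -90850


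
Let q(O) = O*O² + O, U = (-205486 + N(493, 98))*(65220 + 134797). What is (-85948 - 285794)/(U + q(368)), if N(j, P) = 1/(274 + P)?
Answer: 138288024/15270918552647 ≈ 9.0556e-6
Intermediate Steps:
U = -15289457693447/372 (U = (-205486 + 1/(274 + 98))*(65220 + 134797) = (-205486 + 1/372)*200017 = -76440791/372*200017 = -15289457693447/372 ≈ -4.1101e+10)
q(O) = O + O³ (q(O) = O³ + O = O + O³)
(-85948 - 285794)/(U + q(368)) = (-85948 - 285794)/(-15289457693447/372 + (368 + 368³)) = -371742/(-15289457693447/372 + (368 + 49836032)) = -371742/(-15289457693447/372 + 49836400) = -371742/(-15270918552647/372) = -371742*(-372/15270918552647) = 138288024/15270918552647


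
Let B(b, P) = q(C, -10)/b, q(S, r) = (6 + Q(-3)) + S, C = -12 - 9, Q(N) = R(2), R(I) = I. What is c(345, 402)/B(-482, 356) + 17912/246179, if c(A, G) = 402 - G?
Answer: 17912/246179 ≈ 0.072760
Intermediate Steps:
Q(N) = 2
C = -21
q(S, r) = 8 + S (q(S, r) = (6 + 2) + S = 8 + S)
B(b, P) = -13/b (B(b, P) = (8 - 21)/b = -13/b)
c(345, 402)/B(-482, 356) + 17912/246179 = (402 - 1*402)/((-13/(-482))) + 17912/246179 = (402 - 402)/((-13*(-1/482))) + 17912*(1/246179) = 0/(13/482) + 17912/246179 = 0*(482/13) + 17912/246179 = 0 + 17912/246179 = 17912/246179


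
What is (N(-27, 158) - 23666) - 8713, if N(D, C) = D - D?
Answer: -32379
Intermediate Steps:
N(D, C) = 0
(N(-27, 158) - 23666) - 8713 = (0 - 23666) - 8713 = -23666 - 8713 = -32379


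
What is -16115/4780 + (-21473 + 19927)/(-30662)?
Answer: -48672825/14656436 ≈ -3.3209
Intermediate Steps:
-16115/4780 + (-21473 + 19927)/(-30662) = -16115*1/4780 - 1546*(-1/30662) = -3223/956 + 773/15331 = -48672825/14656436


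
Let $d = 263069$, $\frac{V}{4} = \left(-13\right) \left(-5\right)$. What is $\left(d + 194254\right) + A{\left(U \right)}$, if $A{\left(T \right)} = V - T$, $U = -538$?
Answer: $458121$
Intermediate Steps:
$V = 260$ ($V = 4 \left(\left(-13\right) \left(-5\right)\right) = 4 \cdot 65 = 260$)
$A{\left(T \right)} = 260 - T$
$\left(d + 194254\right) + A{\left(U \right)} = \left(263069 + 194254\right) + \left(260 - -538\right) = 457323 + \left(260 + 538\right) = 457323 + 798 = 458121$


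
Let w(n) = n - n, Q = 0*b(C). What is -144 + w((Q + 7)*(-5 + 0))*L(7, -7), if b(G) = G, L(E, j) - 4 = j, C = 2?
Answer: -144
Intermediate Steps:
L(E, j) = 4 + j
Q = 0 (Q = 0*2 = 0)
w(n) = 0
-144 + w((Q + 7)*(-5 + 0))*L(7, -7) = -144 + 0*(4 - 7) = -144 + 0*(-3) = -144 + 0 = -144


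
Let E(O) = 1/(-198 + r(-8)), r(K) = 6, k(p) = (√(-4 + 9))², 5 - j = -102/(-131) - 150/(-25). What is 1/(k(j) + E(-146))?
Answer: 192/959 ≈ 0.20021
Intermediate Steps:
j = -233/131 (j = 5 - (-102/(-131) - 150/(-25)) = 5 - (-102*(-1/131) - 150*(-1/25)) = 5 - (102/131 + 6) = 5 - 1*888/131 = 5 - 888/131 = -233/131 ≈ -1.7786)
k(p) = 5 (k(p) = (√5)² = 5)
E(O) = -1/192 (E(O) = 1/(-198 + 6) = 1/(-192) = -1/192)
1/(k(j) + E(-146)) = 1/(5 - 1/192) = 1/(959/192) = 192/959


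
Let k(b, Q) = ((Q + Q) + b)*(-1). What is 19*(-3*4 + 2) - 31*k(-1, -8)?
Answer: -717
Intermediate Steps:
k(b, Q) = -b - 2*Q (k(b, Q) = (2*Q + b)*(-1) = (b + 2*Q)*(-1) = -b - 2*Q)
19*(-3*4 + 2) - 31*k(-1, -8) = 19*(-3*4 + 2) - 31*(-1*(-1) - 2*(-8)) = 19*(-12 + 2) - 31*(1 + 16) = 19*(-10) - 31*17 = -190 - 527 = -717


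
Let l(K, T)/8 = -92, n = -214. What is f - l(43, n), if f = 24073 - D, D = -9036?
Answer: 33845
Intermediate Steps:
l(K, T) = -736 (l(K, T) = 8*(-92) = -736)
f = 33109 (f = 24073 - 1*(-9036) = 24073 + 9036 = 33109)
f - l(43, n) = 33109 - 1*(-736) = 33109 + 736 = 33845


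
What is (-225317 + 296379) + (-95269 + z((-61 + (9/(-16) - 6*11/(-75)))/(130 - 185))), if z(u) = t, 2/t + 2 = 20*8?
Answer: -1912352/79 ≈ -24207.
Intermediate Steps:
t = 1/79 (t = 2/(-2 + 20*8) = 2/(-2 + 160) = 2/158 = 2*(1/158) = 1/79 ≈ 0.012658)
z(u) = 1/79
(-225317 + 296379) + (-95269 + z((-61 + (9/(-16) - 6*11/(-75)))/(130 - 185))) = (-225317 + 296379) + (-95269 + 1/79) = 71062 - 7526250/79 = -1912352/79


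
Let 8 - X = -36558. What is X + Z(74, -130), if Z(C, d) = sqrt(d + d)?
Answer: 36566 + 2*I*sqrt(65) ≈ 36566.0 + 16.125*I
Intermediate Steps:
Z(C, d) = sqrt(2)*sqrt(d) (Z(C, d) = sqrt(2*d) = sqrt(2)*sqrt(d))
X = 36566 (X = 8 - 1*(-36558) = 8 + 36558 = 36566)
X + Z(74, -130) = 36566 + sqrt(2)*sqrt(-130) = 36566 + sqrt(2)*(I*sqrt(130)) = 36566 + 2*I*sqrt(65)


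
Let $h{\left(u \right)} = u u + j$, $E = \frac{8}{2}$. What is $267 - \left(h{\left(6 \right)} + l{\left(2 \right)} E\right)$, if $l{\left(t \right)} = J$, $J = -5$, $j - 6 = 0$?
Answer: $245$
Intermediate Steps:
$j = 6$ ($j = 6 + 0 = 6$)
$E = 4$ ($E = 8 \cdot \frac{1}{2} = 4$)
$l{\left(t \right)} = -5$
$h{\left(u \right)} = 6 + u^{2}$ ($h{\left(u \right)} = u u + 6 = u^{2} + 6 = 6 + u^{2}$)
$267 - \left(h{\left(6 \right)} + l{\left(2 \right)} E\right) = 267 - \left(\left(6 + 6^{2}\right) - 20\right) = 267 - \left(\left(6 + 36\right) - 20\right) = 267 - \left(42 - 20\right) = 267 - 22 = 245$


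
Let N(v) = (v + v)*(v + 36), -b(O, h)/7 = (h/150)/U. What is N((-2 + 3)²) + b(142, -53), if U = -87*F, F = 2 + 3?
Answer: 4828129/65250 ≈ 73.994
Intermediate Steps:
F = 5
U = -435 (U = -87*5 = -435)
b(O, h) = 7*h/65250 (b(O, h) = -7*h/150/(-435) = -7*h*(1/150)*(-1)/435 = -7*h/150*(-1)/435 = -(-7)*h/65250 = 7*h/65250)
N(v) = 2*v*(36 + v) (N(v) = (2*v)*(36 + v) = 2*v*(36 + v))
N((-2 + 3)²) + b(142, -53) = 2*(-2 + 3)²*(36 + (-2 + 3)²) + (7/65250)*(-53) = 2*1²*(36 + 1²) - 371/65250 = 2*1*(36 + 1) - 371/65250 = 2*1*37 - 371/65250 = 74 - 371/65250 = 4828129/65250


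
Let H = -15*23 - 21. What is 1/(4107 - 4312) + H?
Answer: -75031/205 ≈ -366.00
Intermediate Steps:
H = -366 (H = -345 - 21 = -366)
1/(4107 - 4312) + H = 1/(4107 - 4312) - 366 = 1/(-205) - 366 = -1/205 - 366 = -75031/205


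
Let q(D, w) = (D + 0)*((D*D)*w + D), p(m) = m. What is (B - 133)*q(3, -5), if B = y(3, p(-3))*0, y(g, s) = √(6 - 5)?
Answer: 16758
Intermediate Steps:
y(g, s) = 1 (y(g, s) = √1 = 1)
B = 0 (B = 1*0 = 0)
q(D, w) = D*(D + w*D²) (q(D, w) = D*(D²*w + D) = D*(w*D² + D) = D*(D + w*D²))
(B - 133)*q(3, -5) = (0 - 133)*(3²*(1 + 3*(-5))) = -1197*(1 - 15) = -1197*(-14) = -133*(-126) = 16758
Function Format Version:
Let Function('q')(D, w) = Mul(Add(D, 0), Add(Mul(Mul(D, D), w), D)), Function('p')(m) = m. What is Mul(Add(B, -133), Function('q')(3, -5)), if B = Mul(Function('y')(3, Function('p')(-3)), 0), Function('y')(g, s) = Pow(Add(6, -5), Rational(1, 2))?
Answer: 16758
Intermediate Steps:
Function('y')(g, s) = 1 (Function('y')(g, s) = Pow(1, Rational(1, 2)) = 1)
B = 0 (B = Mul(1, 0) = 0)
Function('q')(D, w) = Mul(D, Add(D, Mul(w, Pow(D, 2)))) (Function('q')(D, w) = Mul(D, Add(Mul(Pow(D, 2), w), D)) = Mul(D, Add(Mul(w, Pow(D, 2)), D)) = Mul(D, Add(D, Mul(w, Pow(D, 2)))))
Mul(Add(B, -133), Function('q')(3, -5)) = Mul(Add(0, -133), Mul(Pow(3, 2), Add(1, Mul(3, -5)))) = Mul(-133, Mul(9, Add(1, -15))) = Mul(-133, Mul(9, -14)) = Mul(-133, -126) = 16758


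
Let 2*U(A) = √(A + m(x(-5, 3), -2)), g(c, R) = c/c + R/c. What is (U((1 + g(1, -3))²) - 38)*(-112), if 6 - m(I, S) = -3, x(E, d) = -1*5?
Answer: 4256 - 56*√10 ≈ 4078.9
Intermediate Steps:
g(c, R) = 1 + R/c
x(E, d) = -5
m(I, S) = 9 (m(I, S) = 6 - 1*(-3) = 6 + 3 = 9)
U(A) = √(9 + A)/2 (U(A) = √(A + 9)/2 = √(9 + A)/2)
(U((1 + g(1, -3))²) - 38)*(-112) = (√(9 + (1 + (-3 + 1)/1)²)/2 - 38)*(-112) = (√(9 + (1 + 1*(-2))²)/2 - 38)*(-112) = (√(9 + (1 - 2)²)/2 - 38)*(-112) = (√(9 + (-1)²)/2 - 38)*(-112) = (√(9 + 1)/2 - 38)*(-112) = (√10/2 - 38)*(-112) = (-38 + √10/2)*(-112) = 4256 - 56*√10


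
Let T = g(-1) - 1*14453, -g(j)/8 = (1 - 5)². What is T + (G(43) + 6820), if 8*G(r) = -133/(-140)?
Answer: -1241741/160 ≈ -7760.9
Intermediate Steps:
g(j) = -128 (g(j) = -8*(1 - 5)² = -8*(-4)² = -8*16 = -128)
G(r) = 19/160 (G(r) = (-133/(-140))/8 = (-133*(-1/140))/8 = (⅛)*(19/20) = 19/160)
T = -14581 (T = -128 - 1*14453 = -128 - 14453 = -14581)
T + (G(43) + 6820) = -14581 + (19/160 + 6820) = -14581 + 1091219/160 = -1241741/160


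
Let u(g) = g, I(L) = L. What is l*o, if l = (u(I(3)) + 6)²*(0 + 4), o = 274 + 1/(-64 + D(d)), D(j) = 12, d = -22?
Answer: 1154007/13 ≈ 88770.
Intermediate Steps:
o = 14247/52 (o = 274 + 1/(-64 + 12) = 274 + 1/(-52) = 274 - 1/52 = 14247/52 ≈ 273.98)
l = 324 (l = (3 + 6)²*(0 + 4) = 9²*4 = 81*4 = 324)
l*o = 324*(14247/52) = 1154007/13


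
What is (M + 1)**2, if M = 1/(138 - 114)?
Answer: 625/576 ≈ 1.0851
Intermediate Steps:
M = 1/24 ≈ 0.041667
(M + 1)**2 = (1/24 + 1)**2 = (25/24)**2 = 625/576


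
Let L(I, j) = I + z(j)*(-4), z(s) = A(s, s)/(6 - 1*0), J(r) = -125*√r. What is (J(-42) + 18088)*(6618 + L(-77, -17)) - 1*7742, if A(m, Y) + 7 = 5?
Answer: 354989950/3 - 2453375*I*√42/3 ≈ 1.1833e+8 - 5.2999e+6*I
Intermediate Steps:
A(m, Y) = -2 (A(m, Y) = -7 + 5 = -2)
z(s) = -⅓ (z(s) = -2/(6 - 1*0) = -2/(6 + 0) = -2/6 = -2*⅙ = -⅓)
L(I, j) = 4/3 + I (L(I, j) = I - ⅓*(-4) = I + 4/3 = 4/3 + I)
(J(-42) + 18088)*(6618 + L(-77, -17)) - 1*7742 = (-125*I*√42 + 18088)*(6618 + (4/3 - 77)) - 1*7742 = (-125*I*√42 + 18088)*(6618 - 227/3) - 7742 = (-125*I*√42 + 18088)*(19627/3) - 7742 = (18088 - 125*I*√42)*(19627/3) - 7742 = (355013176/3 - 2453375*I*√42/3) - 7742 = 354989950/3 - 2453375*I*√42/3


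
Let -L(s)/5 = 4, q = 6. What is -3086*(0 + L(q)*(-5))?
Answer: -308600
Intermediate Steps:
L(s) = -20 (L(s) = -5*4 = -20)
-3086*(0 + L(q)*(-5)) = -3086*(0 - 20*(-5)) = -3086*(0 + 100) = -3086*100 = -308600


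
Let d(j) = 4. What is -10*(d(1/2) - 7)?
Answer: 30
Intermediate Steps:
-10*(d(1/2) - 7) = -10*(4 - 7) = -10*(-3) = 30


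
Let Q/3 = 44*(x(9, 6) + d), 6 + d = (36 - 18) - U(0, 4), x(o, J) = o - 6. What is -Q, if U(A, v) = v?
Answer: -1452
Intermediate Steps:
x(o, J) = -6 + o
d = 8 (d = -6 + ((36 - 18) - 1*4) = -6 + (18 - 4) = -6 + 14 = 8)
Q = 1452 (Q = 3*(44*((-6 + 9) + 8)) = 3*(44*(3 + 8)) = 3*(44*11) = 3*484 = 1452)
-Q = -1*1452 = -1452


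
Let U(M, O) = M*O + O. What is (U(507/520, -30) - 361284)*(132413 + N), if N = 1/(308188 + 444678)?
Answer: -144088144065885807/3011464 ≈ -4.7847e+10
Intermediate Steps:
U(M, O) = O + M*O
N = 1/752866 ≈ 1.3283e-6
(U(507/520, -30) - 361284)*(132413 + N) = (-30*(1 + 507/520) - 361284)*(132413 + 1/752866) = (-30*(1 + 507*(1/520)) - 361284)*(99689245659/752866) = (-30*(1 + 39/40) - 361284)*(99689245659/752866) = (-30*79/40 - 361284)*(99689245659/752866) = (-237/4 - 361284)*(99689245659/752866) = -1445373/4*99689245659/752866 = -144088144065885807/3011464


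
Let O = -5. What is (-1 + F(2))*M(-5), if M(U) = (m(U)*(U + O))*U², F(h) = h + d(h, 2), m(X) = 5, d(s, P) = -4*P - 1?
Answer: 10000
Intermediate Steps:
d(s, P) = -1 - 4*P
F(h) = -9 + h (F(h) = h + (-1 - 4*2) = h + (-1 - 8) = h - 9 = -9 + h)
M(U) = U²*(-25 + 5*U) (M(U) = (5*(U - 5))*U² = (5*(-5 + U))*U² = (-25 + 5*U)*U² = U²*(-25 + 5*U))
(-1 + F(2))*M(-5) = (-1 + (-9 + 2))*(5*(-5)²*(-5 - 5)) = (-1 - 7)*(5*25*(-10)) = -8*(-1250) = 10000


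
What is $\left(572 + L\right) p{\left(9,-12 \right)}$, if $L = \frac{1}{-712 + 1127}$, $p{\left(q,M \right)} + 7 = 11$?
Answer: $\frac{949524}{415} \approx 2288.0$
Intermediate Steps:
$p{\left(q,M \right)} = 4$ ($p{\left(q,M \right)} = -7 + 11 = 4$)
$L = \frac{1}{415} \approx 0.0024096$
$\left(572 + L\right) p{\left(9,-12 \right)} = \left(572 + \frac{1}{415}\right) 4 = \frac{237381}{415} \cdot 4 = \frac{949524}{415}$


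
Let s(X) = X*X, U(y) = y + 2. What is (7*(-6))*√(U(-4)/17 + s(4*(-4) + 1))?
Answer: -42*√64991/17 ≈ -629.83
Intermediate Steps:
U(y) = 2 + y
s(X) = X²
(7*(-6))*√(U(-4)/17 + s(4*(-4) + 1)) = (7*(-6))*√((2 - 4)/17 + (4*(-4) + 1)²) = -42*√(-2*1/17 + (-16 + 1)²) = -42*√(-2/17 + (-15)²) = -42*√(-2/17 + 225) = -42*√64991/17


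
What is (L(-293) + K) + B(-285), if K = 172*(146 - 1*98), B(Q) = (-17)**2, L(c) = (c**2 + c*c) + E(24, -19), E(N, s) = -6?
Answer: 180237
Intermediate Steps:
L(c) = -6 + 2*c**2 (L(c) = (c**2 + c*c) - 6 = (c**2 + c**2) - 6 = 2*c**2 - 6 = -6 + 2*c**2)
B(Q) = 289
K = 8256 (K = 172*(146 - 98) = 172*48 = 8256)
(L(-293) + K) + B(-285) = ((-6 + 2*(-293)**2) + 8256) + 289 = ((-6 + 2*85849) + 8256) + 289 = ((-6 + 171698) + 8256) + 289 = (171692 + 8256) + 289 = 179948 + 289 = 180237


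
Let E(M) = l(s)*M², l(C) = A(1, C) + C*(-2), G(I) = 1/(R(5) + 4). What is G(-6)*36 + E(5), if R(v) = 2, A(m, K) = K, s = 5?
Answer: -119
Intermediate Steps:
G(I) = ⅙ (G(I) = 1/(2 + 4) = 1/6 = ⅙)
l(C) = -C (l(C) = C + C*(-2) = C - 2*C = -C)
E(M) = -5*M² (E(M) = (-1*5)*M² = -5*M²)
G(-6)*36 + E(5) = (⅙)*36 - 5*5² = 6 - 5*25 = 6 - 125 = -119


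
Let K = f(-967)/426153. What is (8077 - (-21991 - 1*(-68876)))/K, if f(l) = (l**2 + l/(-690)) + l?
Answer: -11411320480560/644545147 ≈ -17704.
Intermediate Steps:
f(l) = l**2 + 689*l/690 (f(l) = (l**2 - l/690) + l = l**2 + 689*l/690)
K = 644545147/294045570 (K = ((1/690)*(-967)*(689 + 690*(-967)))/426153 = ((1/690)*(-967)*(689 - 667230))*(1/426153) = ((1/690)*(-967)*(-666541))*(1/426153) = (644545147/690)*(1/426153) = 644545147/294045570 ≈ 2.1920)
(8077 - (-21991 - 1*(-68876)))/K = (8077 - (-21991 - 1*(-68876)))/(644545147/294045570) = (8077 - (-21991 + 68876))*(294045570/644545147) = (8077 - 1*46885)*(294045570/644545147) = (8077 - 46885)*(294045570/644545147) = -38808*294045570/644545147 = -11411320480560/644545147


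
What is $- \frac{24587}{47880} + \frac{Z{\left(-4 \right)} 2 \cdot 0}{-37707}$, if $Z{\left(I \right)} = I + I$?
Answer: $- \frac{24587}{47880} \approx -0.51351$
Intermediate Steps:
$Z{\left(I \right)} = 2 I$
$- \frac{24587}{47880} + \frac{Z{\left(-4 \right)} 2 \cdot 0}{-37707} = - \frac{24587}{47880} + \frac{2 \left(-4\right) 2 \cdot 0}{-37707} = \left(-24587\right) \frac{1}{47880} + \left(-8\right) 2 \cdot 0 \left(- \frac{1}{37707}\right) = - \frac{24587}{47880} + \left(-16\right) 0 \left(- \frac{1}{37707}\right) = - \frac{24587}{47880} + 0 \left(- \frac{1}{37707}\right) = - \frac{24587}{47880} + 0 = - \frac{24587}{47880}$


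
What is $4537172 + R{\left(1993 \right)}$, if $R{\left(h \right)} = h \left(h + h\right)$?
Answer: $12481270$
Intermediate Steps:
$R{\left(h \right)} = 2 h^{2}$ ($R{\left(h \right)} = h 2 h = 2 h^{2}$)
$4537172 + R{\left(1993 \right)} = 4537172 + 2 \cdot 1993^{2} = 4537172 + 2 \cdot 3972049 = 4537172 + 7944098 = 12481270$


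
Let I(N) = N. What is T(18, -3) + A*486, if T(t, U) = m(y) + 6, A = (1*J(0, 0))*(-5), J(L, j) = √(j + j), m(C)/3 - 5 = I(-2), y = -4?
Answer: 15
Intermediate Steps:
m(C) = 9 (m(C) = 15 + 3*(-2) = 15 - 6 = 9)
J(L, j) = √2*√j (J(L, j) = √(2*j) = √2*√j)
A = 0 (A = (1*(√2*√0))*(-5) = (1*(√2*0))*(-5) = (1*0)*(-5) = 0*(-5) = 0)
T(t, U) = 15 (T(t, U) = 9 + 6 = 15)
T(18, -3) + A*486 = 15 + 0*486 = 15 + 0 = 15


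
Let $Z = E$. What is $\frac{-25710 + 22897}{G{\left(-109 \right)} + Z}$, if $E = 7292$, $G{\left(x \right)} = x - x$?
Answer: $- \frac{2813}{7292} \approx -0.38577$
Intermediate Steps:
$G{\left(x \right)} = 0$
$Z = 7292$
$\frac{-25710 + 22897}{G{\left(-109 \right)} + Z} = \frac{-25710 + 22897}{0 + 7292} = - \frac{2813}{7292}$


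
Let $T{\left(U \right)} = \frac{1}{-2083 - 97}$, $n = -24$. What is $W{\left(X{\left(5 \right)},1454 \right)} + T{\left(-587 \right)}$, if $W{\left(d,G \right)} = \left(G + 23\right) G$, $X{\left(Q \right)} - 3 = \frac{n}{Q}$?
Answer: $\frac{4681676439}{2180} \approx 2.1476 \cdot 10^{6}$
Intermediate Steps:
$X{\left(Q \right)} = 3 - \frac{24}{Q}$
$T{\left(U \right)} = - \frac{1}{2180}$ ($T{\left(U \right)} = \frac{1}{-2180} = - \frac{1}{2180}$)
$W{\left(d,G \right)} = G \left(23 + G\right)$ ($W{\left(d,G \right)} = \left(23 + G\right) G = G \left(23 + G\right)$)
$W{\left(X{\left(5 \right)},1454 \right)} + T{\left(-587 \right)} = 1454 \left(23 + 1454\right) - \frac{1}{2180} = 1454 \cdot 1477 - \frac{1}{2180} = 2147558 - \frac{1}{2180} = \frac{4681676439}{2180}$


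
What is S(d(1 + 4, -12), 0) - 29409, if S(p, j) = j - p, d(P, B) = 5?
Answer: -29414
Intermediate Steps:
S(d(1 + 4, -12), 0) - 29409 = (0 - 1*5) - 29409 = (0 - 5) - 29409 = -5 - 29409 = -29414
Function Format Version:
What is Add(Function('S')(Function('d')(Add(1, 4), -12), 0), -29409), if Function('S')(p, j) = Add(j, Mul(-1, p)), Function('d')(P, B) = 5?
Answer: -29414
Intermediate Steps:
Add(Function('S')(Function('d')(Add(1, 4), -12), 0), -29409) = Add(Add(0, Mul(-1, 5)), -29409) = Add(Add(0, -5), -29409) = Add(-5, -29409) = -29414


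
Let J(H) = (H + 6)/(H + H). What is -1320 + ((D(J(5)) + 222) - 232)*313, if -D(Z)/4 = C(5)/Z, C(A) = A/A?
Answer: -61470/11 ≈ -5588.2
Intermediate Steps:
C(A) = 1
J(H) = (6 + H)/(2*H) (J(H) = (6 + H)/((2*H)) = (6 + H)*(1/(2*H)) = (6 + H)/(2*H))
D(Z) = -4/Z
-1320 + ((D(J(5)) + 222) - 232)*313 = -1320 + ((-4*10/(6 + 5) + 222) - 232)*313 = -1320 + ((-4/((½)*(⅕)*11) + 222) - 232)*313 = -1320 + ((-4/11/10 + 222) - 232)*313 = -1320 + ((-4*10/11 + 222) - 232)*313 = -1320 + ((-40/11 + 222) - 232)*313 = -1320 + (2402/11 - 232)*313 = -1320 - 150/11*313 = -1320 - 46950/11 = -61470/11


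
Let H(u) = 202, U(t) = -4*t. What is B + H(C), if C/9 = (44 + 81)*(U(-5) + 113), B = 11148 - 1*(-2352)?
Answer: 13702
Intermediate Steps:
B = 13500 (B = 11148 + 2352 = 13500)
C = 149625 (C = 9*((44 + 81)*(-4*(-5) + 113)) = 9*(125*(20 + 113)) = 9*(125*133) = 9*16625 = 149625)
B + H(C) = 13500 + 202 = 13702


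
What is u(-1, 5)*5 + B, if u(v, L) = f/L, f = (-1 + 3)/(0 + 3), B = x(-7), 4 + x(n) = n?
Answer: -31/3 ≈ -10.333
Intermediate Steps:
x(n) = -4 + n
B = -11 (B = -4 - 7 = -11)
f = ⅔ (f = 2/3 = 2*(⅓) = ⅔ ≈ 0.66667)
u(v, L) = 2/(3*L)
u(-1, 5)*5 + B = ((⅔)/5)*5 - 11 = ((⅔)*(⅕))*5 - 11 = (2/15)*5 - 11 = ⅔ - 11 = -31/3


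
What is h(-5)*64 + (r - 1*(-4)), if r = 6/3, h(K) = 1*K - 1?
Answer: -378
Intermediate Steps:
h(K) = -1 + K (h(K) = K - 1 = -1 + K)
r = 2 (r = 6*(⅓) = 2)
h(-5)*64 + (r - 1*(-4)) = (-1 - 5)*64 + (2 - 1*(-4)) = -6*64 + (2 + 4) = -384 + 6 = -378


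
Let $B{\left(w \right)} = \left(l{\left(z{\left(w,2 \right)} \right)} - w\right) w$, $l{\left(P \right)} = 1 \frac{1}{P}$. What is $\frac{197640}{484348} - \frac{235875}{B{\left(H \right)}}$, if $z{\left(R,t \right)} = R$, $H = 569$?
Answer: $\frac{156345185}{137554832} \approx 1.1366$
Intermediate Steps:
$l{\left(P \right)} = \frac{1}{P}$
$B{\left(w \right)} = w \left(\frac{1}{w} - w\right)$ ($B{\left(w \right)} = \left(\frac{1}{w} - w\right) w = w \left(\frac{1}{w} - w\right)$)
$\frac{197640}{484348} - \frac{235875}{B{\left(H \right)}} = \frac{197640}{484348} - \frac{235875}{1 - 569^{2}} = 197640 \cdot \frac{1}{484348} - \frac{235875}{1 - 323761} = \frac{49410}{121087} - \frac{235875}{1 - 323761} = \frac{49410}{121087} - \frac{235875}{-323760} = \frac{49410}{121087} - - \frac{15725}{21584} = \frac{49410}{121087} + \frac{15725}{21584} = \frac{156345185}{137554832}$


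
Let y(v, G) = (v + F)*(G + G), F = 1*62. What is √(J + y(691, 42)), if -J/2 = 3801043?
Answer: I*√7538834 ≈ 2745.7*I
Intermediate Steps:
F = 62
J = -7602086 (J = -2*3801043 = -7602086)
y(v, G) = 2*G*(62 + v) (y(v, G) = (v + 62)*(G + G) = (62 + v)*(2*G) = 2*G*(62 + v))
√(J + y(691, 42)) = √(-7602086 + 2*42*(62 + 691)) = √(-7602086 + 2*42*753) = √(-7602086 + 63252) = √(-7538834) = I*√7538834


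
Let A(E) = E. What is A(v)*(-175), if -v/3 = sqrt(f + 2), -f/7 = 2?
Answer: 1050*I*sqrt(3) ≈ 1818.7*I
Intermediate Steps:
f = -14 (f = -7*2 = -14)
v = -6*I*sqrt(3) (v = -3*sqrt(-14 + 2) = -6*I*sqrt(3) ≈ -10.392*I)
A(v)*(-175) = -6*I*sqrt(3)*(-175) = 1050*I*sqrt(3)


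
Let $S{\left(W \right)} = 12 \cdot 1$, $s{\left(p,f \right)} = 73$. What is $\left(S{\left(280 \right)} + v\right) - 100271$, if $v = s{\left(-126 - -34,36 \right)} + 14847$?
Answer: $-85339$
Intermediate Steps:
$S{\left(W \right)} = 12$
$v = 14920$ ($v = 73 + 14847 = 14920$)
$\left(S{\left(280 \right)} + v\right) - 100271 = \left(12 + 14920\right) - 100271 = 14932 - 100271 = -85339$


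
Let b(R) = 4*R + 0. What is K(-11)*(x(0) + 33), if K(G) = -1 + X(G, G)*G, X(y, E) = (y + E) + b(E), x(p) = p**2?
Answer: 23925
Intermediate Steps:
b(R) = 4*R
X(y, E) = y + 5*E (X(y, E) = (y + E) + 4*E = (E + y) + 4*E = y + 5*E)
K(G) = -1 + 6*G**2 (K(G) = -1 + (G + 5*G)*G = -1 + (6*G)*G = -1 + 6*G**2)
K(-11)*(x(0) + 33) = (-1 + 6*(-11)**2)*(0**2 + 33) = (-1 + 6*121)*(0 + 33) = (-1 + 726)*33 = 725*33 = 23925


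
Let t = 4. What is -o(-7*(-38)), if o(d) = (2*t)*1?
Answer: -8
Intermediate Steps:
o(d) = 8 (o(d) = (2*4)*1 = 8*1 = 8)
-o(-7*(-38)) = -1*8 = -8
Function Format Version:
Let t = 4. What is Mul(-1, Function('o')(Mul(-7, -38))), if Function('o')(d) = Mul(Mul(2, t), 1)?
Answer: -8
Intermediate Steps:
Function('o')(d) = 8 (Function('o')(d) = Mul(Mul(2, 4), 1) = Mul(8, 1) = 8)
Mul(-1, Function('o')(Mul(-7, -38))) = Mul(-1, 8) = -8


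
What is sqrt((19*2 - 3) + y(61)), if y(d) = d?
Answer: 4*sqrt(6) ≈ 9.7980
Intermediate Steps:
sqrt((19*2 - 3) + y(61)) = sqrt((19*2 - 3) + 61) = sqrt((38 - 3) + 61) = sqrt(35 + 61) = sqrt(96) = 4*sqrt(6)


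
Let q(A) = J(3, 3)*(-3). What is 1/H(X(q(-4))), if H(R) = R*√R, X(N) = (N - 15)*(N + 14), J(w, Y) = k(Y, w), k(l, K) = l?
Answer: I*√30/7200 ≈ 0.00076073*I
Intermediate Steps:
J(w, Y) = Y
q(A) = -9 (q(A) = 3*(-3) = -9)
X(N) = (-15 + N)*(14 + N)
H(R) = R^(3/2)
1/H(X(q(-4))) = 1/((-210 + (-9)² - 1*(-9))^(3/2)) = 1/((-210 + 81 + 9)^(3/2)) = 1/((-120)^(3/2)) = 1/(-240*I*√30) = I*√30/7200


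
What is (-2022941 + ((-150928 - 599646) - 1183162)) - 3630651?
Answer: -7587328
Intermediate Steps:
(-2022941 + ((-150928 - 599646) - 1183162)) - 3630651 = (-2022941 + (-750574 - 1183162)) - 3630651 = (-2022941 - 1933736) - 3630651 = -3956677 - 3630651 = -7587328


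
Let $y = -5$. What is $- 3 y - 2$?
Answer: $13$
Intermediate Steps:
$- 3 y - 2 = \left(-3\right) \left(-5\right) - 2 = 15 - 2 = 13$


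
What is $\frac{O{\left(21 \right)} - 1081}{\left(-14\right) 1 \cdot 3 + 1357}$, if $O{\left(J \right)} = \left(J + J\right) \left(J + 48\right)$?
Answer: $\frac{1817}{1315} \approx 1.3817$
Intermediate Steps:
$O{\left(J \right)} = 2 J \left(48 + J\right)$
$\frac{O{\left(21 \right)} - 1081}{\left(-14\right) 1 \cdot 3 + 1357} = \frac{2 \cdot 21 \left(48 + 21\right) - 1081}{\left(-14\right) 1 \cdot 3 + 1357} = \frac{2 \cdot 21 \cdot 69 - 1081}{\left(-14\right) 3 + 1357} = \frac{2898 - 1081}{-42 + 1357} = \frac{1817}{1315}$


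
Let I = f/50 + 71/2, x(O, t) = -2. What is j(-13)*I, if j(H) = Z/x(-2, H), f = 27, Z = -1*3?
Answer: 2703/50 ≈ 54.060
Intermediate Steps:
Z = -3
j(H) = 3/2 (j(H) = -3/(-2) = -3*(-½) = 3/2)
I = 901/25 (I = 27/50 + 71/2 = 901/25 ≈ 36.040)
j(-13)*I = (3/2)*(901/25) = 2703/50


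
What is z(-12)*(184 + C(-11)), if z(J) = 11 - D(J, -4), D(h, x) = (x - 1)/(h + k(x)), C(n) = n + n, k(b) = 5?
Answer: 11664/7 ≈ 1666.3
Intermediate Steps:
C(n) = 2*n
D(h, x) = (-1 + x)/(5 + h) (D(h, x) = (x - 1)/(h + 5) = (-1 + x)/(5 + h))
z(J) = 11 + 5/(5 + J) (z(J) = 11 - (-1 - 4)/(5 + J) = 11 - (-5)/(5 + J) = 11 + 5/(5 + J))
z(-12)*(184 + C(-11)) = ((60 + 11*(-12))/(5 - 12))*(184 + 2*(-11)) = ((60 - 132)/(-7))*(184 - 22) = -1/7*(-72)*162 = (72/7)*162 = 11664/7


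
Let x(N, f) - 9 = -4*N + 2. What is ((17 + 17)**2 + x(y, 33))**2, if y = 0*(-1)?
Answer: 1361889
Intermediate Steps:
y = 0
x(N, f) = 11 - 4*N (x(N, f) = 9 + (-4*N + 2) = 9 + (2 - 4*N) = 11 - 4*N)
((17 + 17)**2 + x(y, 33))**2 = ((17 + 17)**2 + (11 - 4*0))**2 = (34**2 + (11 + 0))**2 = (1156 + 11)**2 = 1167**2 = 1361889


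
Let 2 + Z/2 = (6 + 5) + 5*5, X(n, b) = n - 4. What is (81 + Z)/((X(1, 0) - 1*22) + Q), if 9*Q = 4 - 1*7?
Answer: -447/76 ≈ -5.8816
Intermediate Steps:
X(n, b) = -4 + n
Z = 68 (Z = -4 + 2*((6 + 5) + 5*5) = -4 + 2*(11 + 25) = -4 + 2*36 = -4 + 72 = 68)
Q = -⅓ (Q = (4 - 1*7)/9 = (4 - 7)/9 = (⅑)*(-3) = -⅓ ≈ -0.33333)
(81 + Z)/((X(1, 0) - 1*22) + Q) = (81 + 68)/(((-4 + 1) - 1*22) - ⅓) = 149/((-3 - 22) - ⅓) = 149/(-25 - ⅓) = 149/(-76/3) = -3/76*149 = -447/76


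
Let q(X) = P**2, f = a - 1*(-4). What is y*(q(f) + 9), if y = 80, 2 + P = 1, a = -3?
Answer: 800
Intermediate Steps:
P = -1 (P = -2 + 1 = -1)
f = 1 (f = -3 - 1*(-4) = -3 + 4 = 1)
q(X) = 1 (q(X) = (-1)**2 = 1)
y*(q(f) + 9) = 80*(1 + 9) = 80*10 = 800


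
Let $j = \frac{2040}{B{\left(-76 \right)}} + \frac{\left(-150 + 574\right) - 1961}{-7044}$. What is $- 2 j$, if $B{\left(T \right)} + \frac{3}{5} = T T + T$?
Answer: $- \frac{38549563}{33455478} \approx -1.1523$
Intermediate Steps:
$B{\left(T \right)} = - \frac{3}{5} + T + T^{2}$ ($B{\left(T \right)} = - \frac{3}{5} + \left(T T + T\right) = - \frac{3}{5} + \left(T^{2} + T\right) = - \frac{3}{5} + \left(T + T^{2}\right) = - \frac{3}{5} + T + T^{2}$)
$j = \frac{38549563}{66910956}$ ($j = \frac{2040}{- \frac{3}{5} - 76 + \left(-76\right)^{2}} + \frac{\left(-150 + 574\right) - 1961}{-7044} = \frac{2040}{- \frac{3}{5} - 76 + 5776} + \left(424 - 1961\right) \left(- \frac{1}{7044}\right) = \frac{2040}{\frac{28497}{5}} - - \frac{1537}{7044} = 2040 \cdot \frac{5}{28497} + \frac{1537}{7044} = \frac{3400}{9499} + \frac{1537}{7044} = \frac{38549563}{66910956} \approx 0.57613$)
$- 2 j = \left(-2\right) \frac{38549563}{66910956} = - \frac{38549563}{33455478}$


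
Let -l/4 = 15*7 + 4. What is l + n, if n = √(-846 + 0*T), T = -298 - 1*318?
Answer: -436 + 3*I*√94 ≈ -436.0 + 29.086*I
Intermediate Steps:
l = -436 (l = -4*(15*7 + 4) = -4*(105 + 4) = -4*109 = -436)
T = -616 (T = -298 - 318 = -616)
n = 3*I*√94 (n = √(-846 + 0*(-616)) = √(-846 + 0) = √(-846) = 3*I*√94 ≈ 29.086*I)
l + n = -436 + 3*I*√94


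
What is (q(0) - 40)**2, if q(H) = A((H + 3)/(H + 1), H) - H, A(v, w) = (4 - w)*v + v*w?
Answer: 784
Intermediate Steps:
A(v, w) = v*w + v*(4 - w) (A(v, w) = v*(4 - w) + v*w = v*w + v*(4 - w))
q(H) = -H + 4*(3 + H)/(1 + H) (q(H) = 4*((H + 3)/(H + 1)) - H = 4*((3 + H)/(1 + H)) - H = 4*(3 + H)/(1 + H) - H = -H + 4*(3 + H)/(1 + H))
(q(0) - 40)**2 = ((12 - 1*0**2 + 3*0)/(1 + 0) - 40)**2 = ((12 - 1*0 + 0)/1 - 40)**2 = (1*(12 + 0 + 0) - 40)**2 = (1*12 - 40)**2 = (12 - 40)**2 = (-28)**2 = 784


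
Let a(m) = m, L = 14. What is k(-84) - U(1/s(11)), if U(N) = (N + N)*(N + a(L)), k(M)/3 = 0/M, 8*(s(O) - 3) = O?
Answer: -7968/1225 ≈ -6.5045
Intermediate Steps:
s(O) = 3 + O/8
k(M) = 0 (k(M) = 3*(0/M) = 3*0 = 0)
U(N) = 2*N*(14 + N) (U(N) = (N + N)*(N + 14) = (2*N)*(14 + N) = 2*N*(14 + N))
k(-84) - U(1/s(11)) = 0 - 2*(14 + 1/(3 + (⅛)*11))/(3 + (⅛)*11) = 0 - 2*(14 + 1/(3 + 11/8))/(3 + 11/8) = 0 - 2*(14 + 1/(35/8))/35/8 = 0 - 2*8*(14 + 8/35)/35 = 0 - 2*8*498/(35*35) = 0 - 1*7968/1225 = 0 - 7968/1225 = -7968/1225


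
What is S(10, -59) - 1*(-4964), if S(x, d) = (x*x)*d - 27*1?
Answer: -963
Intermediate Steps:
S(x, d) = -27 + d*x**2 (S(x, d) = x**2*d - 27 = d*x**2 - 27 = -27 + d*x**2)
S(10, -59) - 1*(-4964) = (-27 - 59*10**2) - 1*(-4964) = (-27 - 59*100) + 4964 = (-27 - 5900) + 4964 = -5927 + 4964 = -963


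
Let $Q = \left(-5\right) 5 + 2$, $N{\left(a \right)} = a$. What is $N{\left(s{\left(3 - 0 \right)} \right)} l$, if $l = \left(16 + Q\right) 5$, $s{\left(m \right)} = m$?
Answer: $-105$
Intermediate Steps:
$Q = -23$ ($Q = -25 + 2 = -23$)
$l = -35$ ($l = \left(16 - 23\right) 5 = \left(-7\right) 5 = -35$)
$N{\left(s{\left(3 - 0 \right)} \right)} l = \left(3 - 0\right) \left(-35\right) = \left(3 + 0\right) \left(-35\right) = 3 \left(-35\right) = -105$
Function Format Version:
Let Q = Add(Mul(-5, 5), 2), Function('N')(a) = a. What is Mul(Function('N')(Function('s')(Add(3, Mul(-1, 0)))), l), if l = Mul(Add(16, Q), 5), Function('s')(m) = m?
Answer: -105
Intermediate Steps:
Q = -23 (Q = Add(-25, 2) = -23)
l = -35 (l = Mul(Add(16, -23), 5) = Mul(-7, 5) = -35)
Mul(Function('N')(Function('s')(Add(3, Mul(-1, 0)))), l) = Mul(Add(3, Mul(-1, 0)), -35) = Mul(Add(3, 0), -35) = Mul(3, -35) = -105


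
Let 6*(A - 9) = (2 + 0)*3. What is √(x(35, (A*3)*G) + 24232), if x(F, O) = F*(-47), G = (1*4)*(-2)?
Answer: √22587 ≈ 150.29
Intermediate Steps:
G = -8 (G = 4*(-2) = -8)
A = 10 (A = 9 + ((2 + 0)*3)/6 = 9 + (2*3)/6 = 9 + (⅙)*6 = 9 + 1 = 10)
x(F, O) = -47*F
√(x(35, (A*3)*G) + 24232) = √(-47*35 + 24232) = √(-1645 + 24232) = √22587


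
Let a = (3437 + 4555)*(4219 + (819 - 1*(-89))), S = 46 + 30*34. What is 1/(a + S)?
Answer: 1/40976050 ≈ 2.4404e-8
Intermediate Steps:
S = 1066 (S = 46 + 1020 = 1066)
a = 40974984 (a = 7992*(4219 + (819 + 89)) = 7992*(4219 + 908) = 7992*5127 = 40974984)
1/(a + S) = 1/(40974984 + 1066) = 1/40976050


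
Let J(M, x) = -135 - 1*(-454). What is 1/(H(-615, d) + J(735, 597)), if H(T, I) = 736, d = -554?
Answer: 1/1055 ≈ 0.00094787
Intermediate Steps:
J(M, x) = 319 (J(M, x) = -135 + 454 = 319)
1/(H(-615, d) + J(735, 597)) = 1/(736 + 319) = 1/1055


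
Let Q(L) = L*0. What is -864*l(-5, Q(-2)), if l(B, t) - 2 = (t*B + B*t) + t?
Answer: -1728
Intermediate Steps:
Q(L) = 0
l(B, t) = 2 + t + 2*B*t (l(B, t) = 2 + ((t*B + B*t) + t) = 2 + ((B*t + B*t) + t) = 2 + (2*B*t + t) = 2 + (t + 2*B*t) = 2 + t + 2*B*t)
-864*l(-5, Q(-2)) = -864*(2 + 0 + 2*(-5)*0) = -864*(2 + 0 + 0) = -864*2 = -1728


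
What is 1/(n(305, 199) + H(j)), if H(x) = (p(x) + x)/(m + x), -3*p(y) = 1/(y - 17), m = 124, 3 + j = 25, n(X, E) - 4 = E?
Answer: 2190/444899 ≈ 0.0049225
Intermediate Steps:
n(X, E) = 4 + E
j = 22 (j = -3 + 25 = 22)
p(y) = -1/(3*(-17 + y)) (p(y) = -1/(3*(y - 17)) = -1/(3*(-17 + y)))
H(x) = (x - 1/(-51 + 3*x))/(124 + x) (H(x) = (-1/(-51 + 3*x) + x)/(124 + x) = (x - 1/(-51 + 3*x))/(124 + x))
1/(n(305, 199) + H(j)) = 1/((4 + 199) + (-1/3 + 22*(-17 + 22))/((-17 + 22)*(124 + 22))) = 1/(203 + (-1/3 + 22*5)/(5*146)) = 1/(203 + (1/5)*(1/146)*(-1/3 + 110)) = 1/(203 + (1/5)*(1/146)*(329/3)) = 1/(203 + 329/2190) = 1/(444899/2190) = 2190/444899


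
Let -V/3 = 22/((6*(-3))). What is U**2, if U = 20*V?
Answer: 48400/9 ≈ 5377.8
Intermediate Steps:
V = 11/3 (V = -66/(6*(-3)) = -66/(-18) = -66*(-1)/18 = -3*(-11/9) = 11/3 ≈ 3.6667)
U = 220/3 (U = 20*(11/3) = 220/3 ≈ 73.333)
U**2 = (220/3)**2 = 48400/9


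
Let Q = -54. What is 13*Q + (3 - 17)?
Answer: -716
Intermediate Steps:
13*Q + (3 - 17) = 13*(-54) + (3 - 17) = -702 - 14 = -716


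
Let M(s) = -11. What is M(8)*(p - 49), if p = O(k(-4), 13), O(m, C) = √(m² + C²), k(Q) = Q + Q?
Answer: 539 - 11*√233 ≈ 371.09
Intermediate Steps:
k(Q) = 2*Q
O(m, C) = √(C² + m²)
p = √233 (p = √(13² + (2*(-4))²) = √(169 + (-8)²) = √(169 + 64) = √233 ≈ 15.264)
M(8)*(p - 49) = -11*(√233 - 49) = -11*(-49 + √233) = 539 - 11*√233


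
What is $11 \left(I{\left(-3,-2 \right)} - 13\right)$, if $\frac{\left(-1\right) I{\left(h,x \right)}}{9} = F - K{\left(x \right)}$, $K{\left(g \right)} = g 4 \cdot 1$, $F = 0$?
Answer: $-935$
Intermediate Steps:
$K{\left(g \right)} = 4 g$ ($K{\left(g \right)} = 4 g 1 = 4 g$)
$I{\left(h,x \right)} = 36 x$ ($I{\left(h,x \right)} = - 9 \left(0 - 4 x\right) = - 9 \left(- 4 x\right) = 36 x$)
$11 \left(I{\left(-3,-2 \right)} - 13\right) = 11 \left(36 \left(-2\right) - 13\right) = 11 \left(-72 - 13\right) = 11 \left(-85\right) = -935$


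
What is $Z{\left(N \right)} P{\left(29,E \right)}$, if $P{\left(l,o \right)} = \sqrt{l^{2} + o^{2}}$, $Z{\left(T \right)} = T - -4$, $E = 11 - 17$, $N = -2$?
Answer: $2 \sqrt{877} \approx 59.228$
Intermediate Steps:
$E = -6$ ($E = 11 - 17 = -6$)
$Z{\left(T \right)} = 4 + T$ ($Z{\left(T \right)} = T + 4 = 4 + T$)
$Z{\left(N \right)} P{\left(29,E \right)} = \left(4 - 2\right) \sqrt{29^{2} + \left(-6\right)^{2}} = 2 \sqrt{841 + 36} = 2 \sqrt{877}$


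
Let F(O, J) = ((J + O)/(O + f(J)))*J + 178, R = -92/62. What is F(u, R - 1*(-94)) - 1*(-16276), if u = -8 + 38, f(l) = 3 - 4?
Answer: 469449190/27869 ≈ 16845.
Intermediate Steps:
R = -46/31 (R = -92*1/62 = -46/31 ≈ -1.4839)
f(l) = -1
u = 30
F(O, J) = 178 + J*(J + O)/(-1 + O) (F(O, J) = ((J + O)/(O - 1))*J + 178 = ((J + O)/(-1 + O))*J + 178 = J*(J + O)/(-1 + O) + 178 = 178 + J*(J + O)/(-1 + O))
F(u, R - 1*(-94)) - 1*(-16276) = (-178 + (-46/31 - 1*(-94))² + 178*30 + (-46/31 - 1*(-94))*30)/(-1 + 30) - 1*(-16276) = (-178 + (-46/31 + 94)² + 5340 + (-46/31 + 94)*30)/29 + 16276 = (-178 + (2868/31)² + 5340 + (2868/31)*30)/29 + 16276 = (-178 + 8225424/961 + 5340 + 86040/31)/29 + 16276 = (1/29)*(15853346/961) + 16276 = 15853346/27869 + 16276 = 469449190/27869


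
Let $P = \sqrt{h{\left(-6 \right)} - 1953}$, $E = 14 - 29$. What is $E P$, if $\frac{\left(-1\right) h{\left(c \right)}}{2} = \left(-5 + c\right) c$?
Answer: $- 15 i \sqrt{2085} \approx - 684.93 i$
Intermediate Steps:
$E = -15$ ($E = 14 - 29 = -15$)
$h{\left(c \right)} = - 2 c \left(-5 + c\right)$ ($h{\left(c \right)} = - 2 \left(-5 + c\right) c = - 2 c \left(-5 + c\right)$)
$P = i \sqrt{2085}$ ($P = \sqrt{2 \left(-6\right) \left(5 - -6\right) - 1953} = \sqrt{2 \left(-6\right) \left(5 + 6\right) - 1953} = \sqrt{2 \left(-6\right) 11 - 1953} = \sqrt{-132 - 1953} = \sqrt{-2085} = i \sqrt{2085} \approx 45.662 i$)
$E P = - 15 i \sqrt{2085}$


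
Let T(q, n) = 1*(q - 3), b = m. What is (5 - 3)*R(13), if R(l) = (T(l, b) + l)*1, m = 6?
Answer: 46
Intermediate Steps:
b = 6
T(q, n) = -3 + q (T(q, n) = 1*(-3 + q) = -3 + q)
R(l) = -3 + 2*l (R(l) = ((-3 + l) + l)*1 = (-3 + 2*l)*1 = -3 + 2*l)
(5 - 3)*R(13) = (5 - 3)*(-3 + 2*13) = 2*(-3 + 26) = 2*23 = 46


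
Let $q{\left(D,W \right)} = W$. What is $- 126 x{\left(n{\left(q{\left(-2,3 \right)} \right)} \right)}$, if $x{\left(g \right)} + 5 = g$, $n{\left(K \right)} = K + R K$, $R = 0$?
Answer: $252$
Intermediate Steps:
$n{\left(K \right)} = K$ ($n{\left(K \right)} = K + 0 K = K + 0 = K$)
$x{\left(g \right)} = -5 + g$
$- 126 x{\left(n{\left(q{\left(-2,3 \right)} \right)} \right)} = - 126 \left(-5 + 3\right) = \left(-126\right) \left(-2\right) = 252$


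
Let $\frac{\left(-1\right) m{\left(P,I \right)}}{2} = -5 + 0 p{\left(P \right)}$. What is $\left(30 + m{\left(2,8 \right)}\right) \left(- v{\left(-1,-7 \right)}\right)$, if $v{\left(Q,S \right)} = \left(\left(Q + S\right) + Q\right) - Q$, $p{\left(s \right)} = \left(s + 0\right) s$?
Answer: $320$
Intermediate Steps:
$p{\left(s \right)} = s^{2}$ ($p{\left(s \right)} = s s = s^{2}$)
$v{\left(Q,S \right)} = Q + S$ ($v{\left(Q,S \right)} = \left(S + 2 Q\right) - Q = Q + S$)
$m{\left(P,I \right)} = 10$ ($m{\left(P,I \right)} = - 2 \left(-5 + 0 P^{2}\right) = - 2 \left(-5 + 0\right) = \left(-2\right) \left(-5\right) = 10$)
$\left(30 + m{\left(2,8 \right)}\right) \left(- v{\left(-1,-7 \right)}\right) = \left(30 + 10\right) \left(- (-1 - 7)\right) = 40 \left(\left(-1\right) \left(-8\right)\right) = 40 \cdot 8 = 320$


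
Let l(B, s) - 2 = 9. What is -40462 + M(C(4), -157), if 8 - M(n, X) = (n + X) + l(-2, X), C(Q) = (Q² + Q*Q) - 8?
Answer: -40332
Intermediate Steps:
l(B, s) = 11 (l(B, s) = 2 + 9 = 11)
C(Q) = -8 + 2*Q² (C(Q) = (Q² + Q²) - 8 = 2*Q² - 8 = -8 + 2*Q²)
M(n, X) = -3 - X - n (M(n, X) = 8 - ((n + X) + 11) = 8 - ((X + n) + 11) = 8 - (11 + X + n) = 8 + (-11 - X - n) = -3 - X - n)
-40462 + M(C(4), -157) = -40462 + (-3 - 1*(-157) - (-8 + 2*4²)) = -40462 + (-3 + 157 - (-8 + 2*16)) = -40462 + (-3 + 157 - (-8 + 32)) = -40462 + (-3 + 157 - 1*24) = -40462 + (-3 + 157 - 24) = -40462 + 130 = -40332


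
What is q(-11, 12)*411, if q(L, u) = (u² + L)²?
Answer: 7270179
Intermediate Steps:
q(L, u) = (L + u²)²
q(-11, 12)*411 = (-11 + 12²)²*411 = (-11 + 144)²*411 = 133²*411 = 17689*411 = 7270179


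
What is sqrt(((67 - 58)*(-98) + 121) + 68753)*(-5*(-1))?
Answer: 10*sqrt(16998) ≈ 1303.8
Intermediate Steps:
sqrt(((67 - 58)*(-98) + 121) + 68753)*(-5*(-1)) = sqrt((9*(-98) + 121) + 68753)*5 = sqrt((-882 + 121) + 68753)*5 = sqrt(-761 + 68753)*5 = sqrt(67992)*5 = (2*sqrt(16998))*5 = 10*sqrt(16998)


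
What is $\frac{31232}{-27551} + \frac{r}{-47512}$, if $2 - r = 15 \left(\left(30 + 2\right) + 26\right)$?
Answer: $- \frac{364995129}{327250778} \approx -1.1153$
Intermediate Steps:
$r = -868$ ($r = 2 - 15 \left(\left(30 + 2\right) + 26\right) = 2 - 15 \left(32 + 26\right) = 2 - 15 \cdot 58 = 2 - 870 = -868$)
$\frac{31232}{-27551} + \frac{r}{-47512} = \frac{31232}{-27551} - \frac{868}{-47512} = 31232 \left(- \frac{1}{27551}\right) - - \frac{217}{11878} = - \frac{31232}{27551} + \frac{217}{11878} = - \frac{364995129}{327250778}$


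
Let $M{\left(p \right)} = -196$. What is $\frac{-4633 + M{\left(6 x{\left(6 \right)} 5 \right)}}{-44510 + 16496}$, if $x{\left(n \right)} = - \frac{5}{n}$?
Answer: $\frac{4829}{28014} \approx 0.17238$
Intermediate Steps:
$\frac{-4633 + M{\left(6 x{\left(6 \right)} 5 \right)}}{-44510 + 16496} = \frac{-4633 - 196}{-44510 + 16496} = - \frac{4829}{-28014} = \left(-4829\right) \left(- \frac{1}{28014}\right) = \frac{4829}{28014}$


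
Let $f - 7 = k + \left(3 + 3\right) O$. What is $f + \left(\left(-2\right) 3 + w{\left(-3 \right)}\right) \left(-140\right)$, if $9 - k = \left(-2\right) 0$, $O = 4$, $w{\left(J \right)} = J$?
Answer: $1300$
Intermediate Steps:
$k = 9$ ($k = 9 - \left(-2\right) 0 = 9 - 0 = 9 + 0 = 9$)
$f = 40$ ($f = 7 + \left(9 + \left(3 + 3\right) 4\right) = 7 + \left(9 + 6 \cdot 4\right) = 7 + \left(9 + 24\right) = 7 + 33 = 40$)
$f + \left(\left(-2\right) 3 + w{\left(-3 \right)}\right) \left(-140\right) = 40 + \left(\left(-2\right) 3 - 3\right) \left(-140\right) = 40 + \left(-6 - 3\right) \left(-140\right) = 40 - -1260 = 40 + 1260 = 1300$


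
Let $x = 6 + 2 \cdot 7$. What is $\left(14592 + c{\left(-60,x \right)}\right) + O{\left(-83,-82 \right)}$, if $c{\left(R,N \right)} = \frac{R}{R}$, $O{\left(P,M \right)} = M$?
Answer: $14511$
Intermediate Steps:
$x = 20$ ($x = 6 + 14 = 20$)
$c{\left(R,N \right)} = 1$
$\left(14592 + c{\left(-60,x \right)}\right) + O{\left(-83,-82 \right)} = \left(14592 + 1\right) - 82 = 14593 - 82 = 14511$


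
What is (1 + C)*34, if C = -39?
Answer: -1292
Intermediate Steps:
(1 + C)*34 = (1 - 39)*34 = -38*34 = -1292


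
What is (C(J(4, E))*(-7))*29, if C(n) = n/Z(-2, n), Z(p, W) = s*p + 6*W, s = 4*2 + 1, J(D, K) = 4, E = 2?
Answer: -406/3 ≈ -135.33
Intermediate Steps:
s = 9 (s = 8 + 1 = 9)
Z(p, W) = 6*W + 9*p (Z(p, W) = 9*p + 6*W = 6*W + 9*p)
C(n) = n/(-18 + 6*n) (C(n) = n/(6*n + 9*(-2)) = n/(6*n - 18) = n/(-18 + 6*n))
(C(J(4, E))*(-7))*29 = (((1/6)*4/(-3 + 4))*(-7))*29 = (((1/6)*4/1)*(-7))*29 = (((1/6)*4*1)*(-7))*29 = ((2/3)*(-7))*29 = -14/3*29 = -406/3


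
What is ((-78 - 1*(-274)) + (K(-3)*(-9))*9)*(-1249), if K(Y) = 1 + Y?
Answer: -447142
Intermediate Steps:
((-78 - 1*(-274)) + (K(-3)*(-9))*9)*(-1249) = ((-78 - 1*(-274)) + ((1 - 3)*(-9))*9)*(-1249) = ((-78 + 274) - 2*(-9)*9)*(-1249) = (196 + 18*9)*(-1249) = (196 + 162)*(-1249) = 358*(-1249) = -447142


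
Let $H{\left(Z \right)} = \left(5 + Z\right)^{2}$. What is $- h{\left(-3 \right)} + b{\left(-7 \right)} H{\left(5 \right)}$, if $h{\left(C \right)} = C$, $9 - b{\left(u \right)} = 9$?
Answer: $3$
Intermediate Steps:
$b{\left(u \right)} = 0$ ($b{\left(u \right)} = 9 - 9 = 0$)
$- h{\left(-3 \right)} + b{\left(-7 \right)} H{\left(5 \right)} = \left(-1\right) \left(-3\right) + 0 \left(5 + 5\right)^{2} = 3 + 0 \cdot 10^{2} = 3 + 0 \cdot 100 = 3 + 0 = 3$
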